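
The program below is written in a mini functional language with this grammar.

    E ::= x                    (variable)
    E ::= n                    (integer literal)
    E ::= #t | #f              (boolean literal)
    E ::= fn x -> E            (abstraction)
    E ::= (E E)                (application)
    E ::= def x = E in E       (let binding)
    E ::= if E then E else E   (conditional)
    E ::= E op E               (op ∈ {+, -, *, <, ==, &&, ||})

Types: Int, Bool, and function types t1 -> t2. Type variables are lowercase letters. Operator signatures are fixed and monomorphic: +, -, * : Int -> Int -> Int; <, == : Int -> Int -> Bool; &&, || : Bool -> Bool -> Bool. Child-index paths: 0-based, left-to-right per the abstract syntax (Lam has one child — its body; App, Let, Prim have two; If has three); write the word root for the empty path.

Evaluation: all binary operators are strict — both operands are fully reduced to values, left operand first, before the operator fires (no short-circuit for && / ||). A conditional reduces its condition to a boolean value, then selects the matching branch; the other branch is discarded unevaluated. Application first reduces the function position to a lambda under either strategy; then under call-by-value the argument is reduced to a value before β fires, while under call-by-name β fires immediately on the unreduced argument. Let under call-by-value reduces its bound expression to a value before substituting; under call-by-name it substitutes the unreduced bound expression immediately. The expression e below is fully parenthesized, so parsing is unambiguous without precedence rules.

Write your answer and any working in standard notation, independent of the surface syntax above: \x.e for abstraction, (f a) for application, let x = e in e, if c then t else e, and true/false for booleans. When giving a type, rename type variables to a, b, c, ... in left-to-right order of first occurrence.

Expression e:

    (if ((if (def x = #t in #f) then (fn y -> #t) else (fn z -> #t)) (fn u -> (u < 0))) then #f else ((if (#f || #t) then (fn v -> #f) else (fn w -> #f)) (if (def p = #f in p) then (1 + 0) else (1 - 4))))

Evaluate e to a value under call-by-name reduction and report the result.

Trace:
step 0: (if ((if (let x = true in false) then (\y.true) else (\z.true)) (\u.(u < 0))) then false else ((if (false || true) then (\v.false) else (\w.false)) (if (let p = false in p) then (1 + 0) else (1 - 4))))
step 1: [let@0.0.0] (if ((if false then (\y.true) else (\z.true)) (\u.(u < 0))) then false else ((if (false || true) then (\v.false) else (\w.false)) (if (let p = false in p) then (1 + 0) else (1 - 4))))
step 2: [if@0.0] (if ((\z.true) (\u.(u < 0))) then false else ((if (false || true) then (\v.false) else (\w.false)) (if (let p = false in p) then (1 + 0) else (1 - 4))))
step 3: [beta@0] (if true then false else ((if (false || true) then (\v.false) else (\w.false)) (if (let p = false in p) then (1 + 0) else (1 - 4))))
step 4: [if@root] false

Answer: false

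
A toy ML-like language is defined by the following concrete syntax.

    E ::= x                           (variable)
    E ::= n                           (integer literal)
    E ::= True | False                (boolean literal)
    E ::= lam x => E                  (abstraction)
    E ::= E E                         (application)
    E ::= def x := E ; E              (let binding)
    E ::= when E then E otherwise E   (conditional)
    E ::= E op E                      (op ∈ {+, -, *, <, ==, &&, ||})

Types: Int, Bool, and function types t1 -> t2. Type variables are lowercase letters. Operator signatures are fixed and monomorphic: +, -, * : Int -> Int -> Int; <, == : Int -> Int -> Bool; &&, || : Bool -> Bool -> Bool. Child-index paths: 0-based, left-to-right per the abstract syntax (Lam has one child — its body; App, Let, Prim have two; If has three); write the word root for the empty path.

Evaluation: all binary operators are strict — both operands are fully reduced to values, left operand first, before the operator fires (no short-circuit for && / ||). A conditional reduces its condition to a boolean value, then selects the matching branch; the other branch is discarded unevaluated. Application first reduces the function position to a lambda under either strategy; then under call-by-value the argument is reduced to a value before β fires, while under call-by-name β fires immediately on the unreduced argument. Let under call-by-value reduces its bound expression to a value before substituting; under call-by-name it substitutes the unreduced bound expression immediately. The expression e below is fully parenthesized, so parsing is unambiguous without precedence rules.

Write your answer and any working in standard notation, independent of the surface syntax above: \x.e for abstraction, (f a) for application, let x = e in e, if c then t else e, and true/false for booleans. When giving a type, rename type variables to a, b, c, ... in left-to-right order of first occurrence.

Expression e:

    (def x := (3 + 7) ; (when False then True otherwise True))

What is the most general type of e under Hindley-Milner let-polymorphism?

Working:
  unify Int ~ Int
  unify Int ~ Int
let x : Int
  unify Bool ~ Bool
  unify Bool ~ Bool

Answer: Bool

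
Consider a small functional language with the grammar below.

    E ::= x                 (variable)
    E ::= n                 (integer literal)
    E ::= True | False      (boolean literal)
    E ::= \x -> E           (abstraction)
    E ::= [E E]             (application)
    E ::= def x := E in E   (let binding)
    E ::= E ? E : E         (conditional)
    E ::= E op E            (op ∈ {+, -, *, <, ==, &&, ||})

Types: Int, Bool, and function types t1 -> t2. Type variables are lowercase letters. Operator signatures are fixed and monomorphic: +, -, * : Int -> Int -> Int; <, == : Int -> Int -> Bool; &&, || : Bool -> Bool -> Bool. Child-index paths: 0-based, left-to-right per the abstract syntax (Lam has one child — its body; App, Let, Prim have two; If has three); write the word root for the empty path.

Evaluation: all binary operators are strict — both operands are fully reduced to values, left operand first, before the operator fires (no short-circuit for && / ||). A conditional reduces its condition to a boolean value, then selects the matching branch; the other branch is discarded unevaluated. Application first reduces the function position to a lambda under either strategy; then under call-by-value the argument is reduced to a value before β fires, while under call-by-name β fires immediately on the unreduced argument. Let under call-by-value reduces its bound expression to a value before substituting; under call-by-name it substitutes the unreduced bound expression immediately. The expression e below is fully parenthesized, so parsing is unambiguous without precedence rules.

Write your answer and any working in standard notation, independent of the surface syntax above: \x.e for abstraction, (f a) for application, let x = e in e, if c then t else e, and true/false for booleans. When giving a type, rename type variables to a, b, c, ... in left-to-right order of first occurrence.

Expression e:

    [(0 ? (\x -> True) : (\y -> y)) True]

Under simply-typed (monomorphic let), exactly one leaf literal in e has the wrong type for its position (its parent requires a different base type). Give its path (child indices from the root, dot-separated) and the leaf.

Answer: 0.0 : 0

Derivation:
  unify Int ~ Bool
  FAIL: mismatch Int ~ Bool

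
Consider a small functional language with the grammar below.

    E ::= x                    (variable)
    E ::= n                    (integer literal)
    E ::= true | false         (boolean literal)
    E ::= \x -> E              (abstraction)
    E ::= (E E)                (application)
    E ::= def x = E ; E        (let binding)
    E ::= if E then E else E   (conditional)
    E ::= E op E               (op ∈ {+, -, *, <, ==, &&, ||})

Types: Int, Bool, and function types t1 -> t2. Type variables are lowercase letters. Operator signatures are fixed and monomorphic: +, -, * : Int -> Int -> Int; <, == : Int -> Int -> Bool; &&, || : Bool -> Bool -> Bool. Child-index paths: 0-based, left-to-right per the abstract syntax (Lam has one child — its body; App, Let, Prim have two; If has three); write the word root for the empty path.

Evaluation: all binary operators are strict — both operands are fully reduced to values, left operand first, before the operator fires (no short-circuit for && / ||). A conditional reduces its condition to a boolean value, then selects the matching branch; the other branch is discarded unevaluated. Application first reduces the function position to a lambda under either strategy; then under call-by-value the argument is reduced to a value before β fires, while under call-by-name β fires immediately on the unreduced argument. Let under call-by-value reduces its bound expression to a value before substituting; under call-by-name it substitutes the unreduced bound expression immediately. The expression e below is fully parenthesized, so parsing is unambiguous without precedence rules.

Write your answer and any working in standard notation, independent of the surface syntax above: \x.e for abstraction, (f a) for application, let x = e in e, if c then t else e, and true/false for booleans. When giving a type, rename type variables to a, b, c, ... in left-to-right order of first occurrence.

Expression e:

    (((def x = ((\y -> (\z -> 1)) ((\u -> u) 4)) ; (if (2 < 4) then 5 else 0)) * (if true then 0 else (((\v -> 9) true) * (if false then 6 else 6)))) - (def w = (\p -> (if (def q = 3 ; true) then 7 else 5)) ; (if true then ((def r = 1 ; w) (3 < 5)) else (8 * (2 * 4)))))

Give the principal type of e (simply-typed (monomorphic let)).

Working:
\z._ : b -> Int
\y._ : a -> b -> Int
u : c
\u._ : c -> c
  unify c -> c ~ Int -> d
  unify c ~ Int
  unify Int ~ d
_ _ : Int
  unify a -> b -> Int ~ Int -> e
  unify a ~ Int
  unify b -> Int ~ e
_ _ : b -> Int
let x : b -> Int
  unify Int ~ Int
  unify Int ~ Int
  unify Bool ~ Bool
  unify Int ~ Int
  unify Int ~ Int
  unify Bool ~ Bool
\v._ : f -> Int
  unify f -> Int ~ Bool -> g
  unify f ~ Bool
  unify Int ~ g
_ _ : Int
  unify Int ~ Int
  unify Bool ~ Bool
  unify Int ~ Int
  unify Int ~ Int
  unify Int ~ Int
  unify Int ~ Int
  unify Int ~ Int
let q : Int
  unify Bool ~ Bool
  unify Int ~ Int
\p._ : h -> Int
let w : h -> Int
  unify Bool ~ Bool
let r : Int
w : h -> Int
  unify Int ~ Int
  unify Int ~ Int
  unify h -> Int ~ Bool -> i
  unify h ~ Bool
  unify Int ~ i
_ _ : Int
  unify Int ~ Int
  unify Int ~ Int
  unify Int ~ Int
  unify Int ~ Int
  unify Int ~ Int
  unify Int ~ Int

Answer: Int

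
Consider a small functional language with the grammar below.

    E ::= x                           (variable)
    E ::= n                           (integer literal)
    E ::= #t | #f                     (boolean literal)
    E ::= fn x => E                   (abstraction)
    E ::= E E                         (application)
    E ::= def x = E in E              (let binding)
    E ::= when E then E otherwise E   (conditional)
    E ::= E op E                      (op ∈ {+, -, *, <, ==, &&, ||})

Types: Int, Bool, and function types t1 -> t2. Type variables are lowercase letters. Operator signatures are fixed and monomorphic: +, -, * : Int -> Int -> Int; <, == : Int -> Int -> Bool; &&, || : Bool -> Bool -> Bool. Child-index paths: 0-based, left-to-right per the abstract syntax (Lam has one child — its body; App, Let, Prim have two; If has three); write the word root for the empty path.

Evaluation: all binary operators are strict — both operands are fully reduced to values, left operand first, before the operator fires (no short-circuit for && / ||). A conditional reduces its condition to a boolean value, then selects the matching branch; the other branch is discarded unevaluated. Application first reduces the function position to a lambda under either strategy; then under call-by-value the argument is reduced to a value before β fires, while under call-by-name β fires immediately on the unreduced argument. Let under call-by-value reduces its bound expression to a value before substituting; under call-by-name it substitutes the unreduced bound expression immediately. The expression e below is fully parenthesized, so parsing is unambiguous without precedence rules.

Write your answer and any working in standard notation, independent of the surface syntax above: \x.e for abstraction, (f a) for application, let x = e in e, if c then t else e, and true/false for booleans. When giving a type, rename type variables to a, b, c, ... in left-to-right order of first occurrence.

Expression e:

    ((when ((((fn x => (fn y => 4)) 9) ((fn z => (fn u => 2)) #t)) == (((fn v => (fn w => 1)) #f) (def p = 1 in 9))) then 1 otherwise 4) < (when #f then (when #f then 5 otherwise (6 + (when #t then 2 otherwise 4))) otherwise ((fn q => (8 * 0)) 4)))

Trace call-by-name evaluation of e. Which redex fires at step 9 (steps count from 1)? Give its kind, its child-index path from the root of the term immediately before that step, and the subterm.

Answer: delta at 1 : (8 * 0)

Working:
step 0: ((if ((((\x.(\y.4)) 9) ((\z.(\u.2)) true)) == (((\v.(\w.1)) false) (let p = 1 in 9))) then 1 else 4) < (if false then (if false then 5 else (6 + (if true then 2 else 4))) else ((\q.(8 * 0)) 4)))
step 1: [beta@0.0.0.0] ((if (((\y.4) ((\z.(\u.2)) true)) == (((\v.(\w.1)) false) (let p = 1 in 9))) then 1 else 4) < (if false then (if false then 5 else (6 + (if true then 2 else 4))) else ((\q.(8 * 0)) 4)))
step 2: [beta@0.0.0] ((if (4 == (((\v.(\w.1)) false) (let p = 1 in 9))) then 1 else 4) < (if false then (if false then 5 else (6 + (if true then 2 else 4))) else ((\q.(8 * 0)) 4)))
step 3: [beta@0.0.1.0] ((if (4 == ((\w.1) (let p = 1 in 9))) then 1 else 4) < (if false then (if false then 5 else (6 + (if true then 2 else 4))) else ((\q.(8 * 0)) 4)))
step 4: [beta@0.0.1] ((if (4 == 1) then 1 else 4) < (if false then (if false then 5 else (6 + (if true then 2 else 4))) else ((\q.(8 * 0)) 4)))
step 5: [delta@0.0] ((if false then 1 else 4) < (if false then (if false then 5 else (6 + (if true then 2 else 4))) else ((\q.(8 * 0)) 4)))
step 6: [if@0] (4 < (if false then (if false then 5 else (6 + (if true then 2 else 4))) else ((\q.(8 * 0)) 4)))
step 7: [if@1] (4 < ((\q.(8 * 0)) 4))
step 8: [beta@1] (4 < (8 * 0))
step 9: [delta@1] (4 < 0)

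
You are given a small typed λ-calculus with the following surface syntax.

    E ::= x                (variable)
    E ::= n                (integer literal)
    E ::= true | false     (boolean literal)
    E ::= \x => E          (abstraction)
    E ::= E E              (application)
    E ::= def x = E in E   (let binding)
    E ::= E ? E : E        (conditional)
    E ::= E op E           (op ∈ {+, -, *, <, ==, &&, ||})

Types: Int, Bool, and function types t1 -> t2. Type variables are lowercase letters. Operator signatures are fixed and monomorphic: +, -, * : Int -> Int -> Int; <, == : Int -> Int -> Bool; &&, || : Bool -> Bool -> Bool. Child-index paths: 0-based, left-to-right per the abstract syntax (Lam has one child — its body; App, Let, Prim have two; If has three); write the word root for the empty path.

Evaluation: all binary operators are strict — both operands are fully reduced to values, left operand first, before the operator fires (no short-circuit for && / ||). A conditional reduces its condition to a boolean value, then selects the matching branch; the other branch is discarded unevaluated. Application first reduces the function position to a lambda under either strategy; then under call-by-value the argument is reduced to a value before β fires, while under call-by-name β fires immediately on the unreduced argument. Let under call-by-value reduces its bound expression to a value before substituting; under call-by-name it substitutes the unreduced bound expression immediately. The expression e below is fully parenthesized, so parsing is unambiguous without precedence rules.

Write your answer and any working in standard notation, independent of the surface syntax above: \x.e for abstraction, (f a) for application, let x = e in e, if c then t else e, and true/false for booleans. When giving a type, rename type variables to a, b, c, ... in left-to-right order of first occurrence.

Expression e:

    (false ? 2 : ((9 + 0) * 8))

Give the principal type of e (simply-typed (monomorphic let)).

Working:
  unify Bool ~ Bool
  unify Int ~ Int
  unify Int ~ Int
  unify Int ~ Int
  unify Int ~ Int
  unify Int ~ Int

Answer: Int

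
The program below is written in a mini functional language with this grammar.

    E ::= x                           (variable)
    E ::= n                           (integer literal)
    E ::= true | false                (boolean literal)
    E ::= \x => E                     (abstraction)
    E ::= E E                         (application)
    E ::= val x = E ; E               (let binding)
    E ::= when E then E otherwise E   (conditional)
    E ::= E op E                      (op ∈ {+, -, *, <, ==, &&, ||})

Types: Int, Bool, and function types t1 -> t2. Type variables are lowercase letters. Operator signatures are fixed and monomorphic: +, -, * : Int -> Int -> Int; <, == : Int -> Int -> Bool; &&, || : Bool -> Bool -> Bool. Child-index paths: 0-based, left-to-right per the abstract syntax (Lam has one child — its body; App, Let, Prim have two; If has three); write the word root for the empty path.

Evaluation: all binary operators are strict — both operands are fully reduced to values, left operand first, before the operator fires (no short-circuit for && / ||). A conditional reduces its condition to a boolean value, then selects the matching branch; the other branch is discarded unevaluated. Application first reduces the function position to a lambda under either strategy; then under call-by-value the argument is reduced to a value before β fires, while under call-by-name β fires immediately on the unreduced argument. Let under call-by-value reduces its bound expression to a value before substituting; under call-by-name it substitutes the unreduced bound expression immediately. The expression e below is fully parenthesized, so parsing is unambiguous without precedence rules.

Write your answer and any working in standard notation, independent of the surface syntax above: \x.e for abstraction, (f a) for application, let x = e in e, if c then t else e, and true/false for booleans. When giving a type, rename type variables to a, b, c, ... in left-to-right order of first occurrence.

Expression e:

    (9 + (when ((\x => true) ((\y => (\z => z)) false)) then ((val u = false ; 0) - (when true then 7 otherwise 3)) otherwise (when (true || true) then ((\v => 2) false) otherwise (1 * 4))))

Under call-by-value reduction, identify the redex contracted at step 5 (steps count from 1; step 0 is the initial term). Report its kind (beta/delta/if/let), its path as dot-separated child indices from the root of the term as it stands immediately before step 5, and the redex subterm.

Derivation:
step 0: (9 + (if ((\x.true) ((\y.(\z.z)) false)) then ((let u = false in 0) - (if true then 7 else 3)) else (if (true || true) then ((\v.2) false) else (1 * 4))))
step 1: [beta@1.0.1] (9 + (if ((\x.true) (\z.z)) then ((let u = false in 0) - (if true then 7 else 3)) else (if (true || true) then ((\v.2) false) else (1 * 4))))
step 2: [beta@1.0] (9 + (if true then ((let u = false in 0) - (if true then 7 else 3)) else (if (true || true) then ((\v.2) false) else (1 * 4))))
step 3: [if@1] (9 + ((let u = false in 0) - (if true then 7 else 3)))
step 4: [let@1.0] (9 + (0 - (if true then 7 else 3)))
step 5: [if@1.1] (9 + (0 - 7))

Answer: if at 1.1 : (if true then 7 else 3)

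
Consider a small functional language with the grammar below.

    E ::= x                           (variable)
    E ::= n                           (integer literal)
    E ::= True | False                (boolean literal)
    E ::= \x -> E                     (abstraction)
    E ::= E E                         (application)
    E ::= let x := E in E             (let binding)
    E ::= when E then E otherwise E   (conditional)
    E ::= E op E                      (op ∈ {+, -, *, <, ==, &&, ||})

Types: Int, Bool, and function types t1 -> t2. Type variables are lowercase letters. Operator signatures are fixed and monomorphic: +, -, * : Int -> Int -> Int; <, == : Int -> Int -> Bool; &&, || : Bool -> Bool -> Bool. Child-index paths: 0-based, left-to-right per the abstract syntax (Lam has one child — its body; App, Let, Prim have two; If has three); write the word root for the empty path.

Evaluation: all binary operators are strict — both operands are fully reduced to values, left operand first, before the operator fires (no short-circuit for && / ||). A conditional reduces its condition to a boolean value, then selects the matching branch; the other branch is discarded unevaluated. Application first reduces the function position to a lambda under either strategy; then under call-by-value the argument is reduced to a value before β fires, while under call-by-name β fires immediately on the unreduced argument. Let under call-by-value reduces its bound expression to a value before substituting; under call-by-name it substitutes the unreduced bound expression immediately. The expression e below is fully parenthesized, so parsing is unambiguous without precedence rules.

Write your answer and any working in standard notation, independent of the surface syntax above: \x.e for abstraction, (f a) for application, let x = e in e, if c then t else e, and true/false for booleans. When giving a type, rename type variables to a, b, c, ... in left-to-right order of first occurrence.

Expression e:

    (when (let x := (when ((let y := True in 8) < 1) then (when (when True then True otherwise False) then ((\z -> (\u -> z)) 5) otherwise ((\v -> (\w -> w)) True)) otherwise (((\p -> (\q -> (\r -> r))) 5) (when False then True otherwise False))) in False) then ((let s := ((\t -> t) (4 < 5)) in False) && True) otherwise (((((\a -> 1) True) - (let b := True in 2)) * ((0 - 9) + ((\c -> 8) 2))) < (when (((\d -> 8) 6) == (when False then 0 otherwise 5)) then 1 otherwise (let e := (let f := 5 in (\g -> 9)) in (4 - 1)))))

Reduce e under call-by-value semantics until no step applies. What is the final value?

Answer: true

Working:
step 0: (if (let x = (if ((let y = true in 8) < 1) then (if (if true then true else false) then ((\z.(\u.z)) 5) else ((\v.(\w.w)) true)) else (((\p.(\q.(\r.r))) 5) (if false then true else false))) in false) then ((let s = ((\t.t) (4 < 5)) in false) && true) else (((((\a.1) true) - (let b = true in 2)) * ((0 - 9) + ((\c.8) 2))) < (if (((\d.8) 6) == (if false then 0 else 5)) then 1 else (let e = (let f = 5 in (\g.9)) in (4 - 1)))))
step 1: [let@0.0.0.0] (if (let x = (if (8 < 1) then (if (if true then true else false) then ((\z.(\u.z)) 5) else ((\v.(\w.w)) true)) else (((\p.(\q.(\r.r))) 5) (if false then true else false))) in false) then ((let s = ((\t.t) (4 < 5)) in false) && true) else (((((\a.1) true) - (let b = true in 2)) * ((0 - 9) + ((\c.8) 2))) < (if (((\d.8) 6) == (if false then 0 else 5)) then 1 else (let e = (let f = 5 in (\g.9)) in (4 - 1)))))
step 2: [delta@0.0.0] (if (let x = (if false then (if (if true then true else false) then ((\z.(\u.z)) 5) else ((\v.(\w.w)) true)) else (((\p.(\q.(\r.r))) 5) (if false then true else false))) in false) then ((let s = ((\t.t) (4 < 5)) in false) && true) else (((((\a.1) true) - (let b = true in 2)) * ((0 - 9) + ((\c.8) 2))) < (if (((\d.8) 6) == (if false then 0 else 5)) then 1 else (let e = (let f = 5 in (\g.9)) in (4 - 1)))))
step 3: [if@0.0] (if (let x = (((\p.(\q.(\r.r))) 5) (if false then true else false)) in false) then ((let s = ((\t.t) (4 < 5)) in false) && true) else (((((\a.1) true) - (let b = true in 2)) * ((0 - 9) + ((\c.8) 2))) < (if (((\d.8) 6) == (if false then 0 else 5)) then 1 else (let e = (let f = 5 in (\g.9)) in (4 - 1)))))
step 4: [beta@0.0.0] (if (let x = ((\q.(\r.r)) (if false then true else false)) in false) then ((let s = ((\t.t) (4 < 5)) in false) && true) else (((((\a.1) true) - (let b = true in 2)) * ((0 - 9) + ((\c.8) 2))) < (if (((\d.8) 6) == (if false then 0 else 5)) then 1 else (let e = (let f = 5 in (\g.9)) in (4 - 1)))))
step 5: [if@0.0.1] (if (let x = ((\q.(\r.r)) false) in false) then ((let s = ((\t.t) (4 < 5)) in false) && true) else (((((\a.1) true) - (let b = true in 2)) * ((0 - 9) + ((\c.8) 2))) < (if (((\d.8) 6) == (if false then 0 else 5)) then 1 else (let e = (let f = 5 in (\g.9)) in (4 - 1)))))
step 6: [beta@0.0] (if (let x = (\r.r) in false) then ((let s = ((\t.t) (4 < 5)) in false) && true) else (((((\a.1) true) - (let b = true in 2)) * ((0 - 9) + ((\c.8) 2))) < (if (((\d.8) 6) == (if false then 0 else 5)) then 1 else (let e = (let f = 5 in (\g.9)) in (4 - 1)))))
step 7: [let@0] (if false then ((let s = ((\t.t) (4 < 5)) in false) && true) else (((((\a.1) true) - (let b = true in 2)) * ((0 - 9) + ((\c.8) 2))) < (if (((\d.8) 6) == (if false then 0 else 5)) then 1 else (let e = (let f = 5 in (\g.9)) in (4 - 1)))))
step 8: [if@root] (((((\a.1) true) - (let b = true in 2)) * ((0 - 9) + ((\c.8) 2))) < (if (((\d.8) 6) == (if false then 0 else 5)) then 1 else (let e = (let f = 5 in (\g.9)) in (4 - 1))))
step 9: [beta@0.0.0] (((1 - (let b = true in 2)) * ((0 - 9) + ((\c.8) 2))) < (if (((\d.8) 6) == (if false then 0 else 5)) then 1 else (let e = (let f = 5 in (\g.9)) in (4 - 1))))
step 10: [let@0.0.1] (((1 - 2) * ((0 - 9) + ((\c.8) 2))) < (if (((\d.8) 6) == (if false then 0 else 5)) then 1 else (let e = (let f = 5 in (\g.9)) in (4 - 1))))
step 11: [delta@0.0] ((-1 * ((0 - 9) + ((\c.8) 2))) < (if (((\d.8) 6) == (if false then 0 else 5)) then 1 else (let e = (let f = 5 in (\g.9)) in (4 - 1))))
step 12: [delta@0.1.0] ((-1 * (-9 + ((\c.8) 2))) < (if (((\d.8) 6) == (if false then 0 else 5)) then 1 else (let e = (let f = 5 in (\g.9)) in (4 - 1))))
step 13: [beta@0.1.1] ((-1 * (-9 + 8)) < (if (((\d.8) 6) == (if false then 0 else 5)) then 1 else (let e = (let f = 5 in (\g.9)) in (4 - 1))))
step 14: [delta@0.1] ((-1 * -1) < (if (((\d.8) 6) == (if false then 0 else 5)) then 1 else (let e = (let f = 5 in (\g.9)) in (4 - 1))))
step 15: [delta@0] (1 < (if (((\d.8) 6) == (if false then 0 else 5)) then 1 else (let e = (let f = 5 in (\g.9)) in (4 - 1))))
step 16: [beta@1.0.0] (1 < (if (8 == (if false then 0 else 5)) then 1 else (let e = (let f = 5 in (\g.9)) in (4 - 1))))
step 17: [if@1.0.1] (1 < (if (8 == 5) then 1 else (let e = (let f = 5 in (\g.9)) in (4 - 1))))
step 18: [delta@1.0] (1 < (if false then 1 else (let e = (let f = 5 in (\g.9)) in (4 - 1))))
step 19: [if@1] (1 < (let e = (let f = 5 in (\g.9)) in (4 - 1)))
step 20: [let@1.0] (1 < (let e = (\g.9) in (4 - 1)))
step 21: [let@1] (1 < (4 - 1))
step 22: [delta@1] (1 < 3)
step 23: [delta@root] true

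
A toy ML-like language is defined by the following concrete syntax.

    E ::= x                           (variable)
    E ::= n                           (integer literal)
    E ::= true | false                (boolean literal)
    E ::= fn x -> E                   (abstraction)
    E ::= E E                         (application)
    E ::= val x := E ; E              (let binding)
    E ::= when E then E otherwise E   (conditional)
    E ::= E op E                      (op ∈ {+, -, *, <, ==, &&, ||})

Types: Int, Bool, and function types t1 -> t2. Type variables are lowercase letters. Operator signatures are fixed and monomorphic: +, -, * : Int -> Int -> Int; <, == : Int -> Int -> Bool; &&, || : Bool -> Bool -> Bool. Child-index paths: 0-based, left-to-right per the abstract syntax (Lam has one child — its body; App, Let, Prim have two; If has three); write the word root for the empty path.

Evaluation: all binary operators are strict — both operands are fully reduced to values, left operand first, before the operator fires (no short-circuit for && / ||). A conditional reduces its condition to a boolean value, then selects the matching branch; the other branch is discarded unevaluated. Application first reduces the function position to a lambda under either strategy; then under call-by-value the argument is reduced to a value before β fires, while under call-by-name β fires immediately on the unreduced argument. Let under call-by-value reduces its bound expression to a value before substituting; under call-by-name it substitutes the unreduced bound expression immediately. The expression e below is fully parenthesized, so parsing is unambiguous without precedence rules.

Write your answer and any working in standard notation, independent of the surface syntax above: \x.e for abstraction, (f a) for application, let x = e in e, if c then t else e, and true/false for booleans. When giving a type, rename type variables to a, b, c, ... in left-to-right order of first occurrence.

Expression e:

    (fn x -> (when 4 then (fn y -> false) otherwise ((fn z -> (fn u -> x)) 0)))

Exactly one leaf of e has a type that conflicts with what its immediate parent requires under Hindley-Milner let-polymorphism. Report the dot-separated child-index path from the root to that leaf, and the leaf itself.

Answer: 0.0 : 4

Trace:
  unify Int ~ Bool
  FAIL: mismatch Int ~ Bool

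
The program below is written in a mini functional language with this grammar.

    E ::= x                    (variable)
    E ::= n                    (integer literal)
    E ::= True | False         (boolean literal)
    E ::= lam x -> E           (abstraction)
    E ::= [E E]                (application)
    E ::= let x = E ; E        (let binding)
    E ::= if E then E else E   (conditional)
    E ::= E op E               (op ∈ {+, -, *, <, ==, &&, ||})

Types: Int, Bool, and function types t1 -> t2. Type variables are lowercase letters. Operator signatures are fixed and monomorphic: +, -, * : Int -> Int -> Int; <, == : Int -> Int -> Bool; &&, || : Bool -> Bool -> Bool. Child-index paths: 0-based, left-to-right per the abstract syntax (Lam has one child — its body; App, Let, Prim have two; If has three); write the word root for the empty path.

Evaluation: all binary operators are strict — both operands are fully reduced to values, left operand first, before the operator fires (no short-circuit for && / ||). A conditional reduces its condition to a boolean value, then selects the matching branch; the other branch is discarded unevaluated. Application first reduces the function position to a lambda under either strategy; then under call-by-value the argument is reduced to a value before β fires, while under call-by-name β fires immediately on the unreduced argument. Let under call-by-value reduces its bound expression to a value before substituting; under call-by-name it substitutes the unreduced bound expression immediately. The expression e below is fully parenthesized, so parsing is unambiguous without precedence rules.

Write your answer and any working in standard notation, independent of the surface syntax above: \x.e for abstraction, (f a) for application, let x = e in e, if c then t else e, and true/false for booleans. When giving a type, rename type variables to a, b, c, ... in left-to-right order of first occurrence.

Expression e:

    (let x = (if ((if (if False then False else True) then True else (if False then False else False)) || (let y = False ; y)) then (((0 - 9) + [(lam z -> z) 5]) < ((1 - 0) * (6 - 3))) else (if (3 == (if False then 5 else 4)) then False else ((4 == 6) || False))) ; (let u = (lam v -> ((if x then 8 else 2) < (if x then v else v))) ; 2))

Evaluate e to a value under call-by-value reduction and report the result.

Answer: 2

Working:
step 0: (let x = (if ((if (if false then false else true) then true else (if false then false else false)) || (let y = false in y)) then (((0 - 9) + ((\z.z) 5)) < ((1 - 0) * (6 - 3))) else (if (3 == (if false then 5 else 4)) then false else ((4 == 6) || false))) in (let u = (\v.((if x then 8 else 2) < (if x then v else v))) in 2))
step 1: [if@0.0.0.0] (let x = (if ((if true then true else (if false then false else false)) || (let y = false in y)) then (((0 - 9) + ((\z.z) 5)) < ((1 - 0) * (6 - 3))) else (if (3 == (if false then 5 else 4)) then false else ((4 == 6) || false))) in (let u = (\v.((if x then 8 else 2) < (if x then v else v))) in 2))
step 2: [if@0.0.0] (let x = (if (true || (let y = false in y)) then (((0 - 9) + ((\z.z) 5)) < ((1 - 0) * (6 - 3))) else (if (3 == (if false then 5 else 4)) then false else ((4 == 6) || false))) in (let u = (\v.((if x then 8 else 2) < (if x then v else v))) in 2))
step 3: [let@0.0.1] (let x = (if (true || false) then (((0 - 9) + ((\z.z) 5)) < ((1 - 0) * (6 - 3))) else (if (3 == (if false then 5 else 4)) then false else ((4 == 6) || false))) in (let u = (\v.((if x then 8 else 2) < (if x then v else v))) in 2))
step 4: [delta@0.0] (let x = (if true then (((0 - 9) + ((\z.z) 5)) < ((1 - 0) * (6 - 3))) else (if (3 == (if false then 5 else 4)) then false else ((4 == 6) || false))) in (let u = (\v.((if x then 8 else 2) < (if x then v else v))) in 2))
step 5: [if@0] (let x = (((0 - 9) + ((\z.z) 5)) < ((1 - 0) * (6 - 3))) in (let u = (\v.((if x then 8 else 2) < (if x then v else v))) in 2))
step 6: [delta@0.0.0] (let x = ((-9 + ((\z.z) 5)) < ((1 - 0) * (6 - 3))) in (let u = (\v.((if x then 8 else 2) < (if x then v else v))) in 2))
step 7: [beta@0.0.1] (let x = ((-9 + 5) < ((1 - 0) * (6 - 3))) in (let u = (\v.((if x then 8 else 2) < (if x then v else v))) in 2))
step 8: [delta@0.0] (let x = (-4 < ((1 - 0) * (6 - 3))) in (let u = (\v.((if x then 8 else 2) < (if x then v else v))) in 2))
step 9: [delta@0.1.0] (let x = (-4 < (1 * (6 - 3))) in (let u = (\v.((if x then 8 else 2) < (if x then v else v))) in 2))
step 10: [delta@0.1.1] (let x = (-4 < (1 * 3)) in (let u = (\v.((if x then 8 else 2) < (if x then v else v))) in 2))
step 11: [delta@0.1] (let x = (-4 < 3) in (let u = (\v.((if x then 8 else 2) < (if x then v else v))) in 2))
step 12: [delta@0] (let x = true in (let u = (\v.((if x then 8 else 2) < (if x then v else v))) in 2))
step 13: [let@root] (let u = (\v.((if true then 8 else 2) < (if true then v else v))) in 2)
step 14: [let@root] 2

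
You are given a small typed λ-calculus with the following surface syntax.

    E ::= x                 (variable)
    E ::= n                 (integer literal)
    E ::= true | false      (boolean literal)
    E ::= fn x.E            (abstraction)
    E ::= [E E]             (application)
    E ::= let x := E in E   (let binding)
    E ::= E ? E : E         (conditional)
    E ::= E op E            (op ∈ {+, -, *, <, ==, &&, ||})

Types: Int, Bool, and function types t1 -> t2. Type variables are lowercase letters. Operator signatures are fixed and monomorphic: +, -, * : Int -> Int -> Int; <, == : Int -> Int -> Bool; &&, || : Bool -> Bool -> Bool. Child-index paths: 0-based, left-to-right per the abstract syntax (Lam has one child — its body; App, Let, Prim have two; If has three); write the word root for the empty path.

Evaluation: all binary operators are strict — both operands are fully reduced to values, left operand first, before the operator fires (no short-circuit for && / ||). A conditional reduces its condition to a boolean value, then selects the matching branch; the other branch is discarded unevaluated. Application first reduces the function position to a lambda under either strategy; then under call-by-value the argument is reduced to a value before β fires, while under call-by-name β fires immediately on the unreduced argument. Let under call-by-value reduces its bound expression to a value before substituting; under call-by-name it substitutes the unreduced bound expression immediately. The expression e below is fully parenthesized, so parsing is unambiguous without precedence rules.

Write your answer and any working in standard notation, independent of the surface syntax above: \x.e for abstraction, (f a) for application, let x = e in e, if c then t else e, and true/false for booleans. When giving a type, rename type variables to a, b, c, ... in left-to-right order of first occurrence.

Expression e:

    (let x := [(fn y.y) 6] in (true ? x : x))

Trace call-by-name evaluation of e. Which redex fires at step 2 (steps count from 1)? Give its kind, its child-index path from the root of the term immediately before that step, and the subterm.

Derivation:
step 0: (let x = ((\y.y) 6) in (if true then x else x))
step 1: [let@root] (if true then ((\y.y) 6) else ((\y.y) 6))
step 2: [if@root] ((\y.y) 6)

Answer: if at root : (if true then ((\y.y) 6) else ((\y.y) 6))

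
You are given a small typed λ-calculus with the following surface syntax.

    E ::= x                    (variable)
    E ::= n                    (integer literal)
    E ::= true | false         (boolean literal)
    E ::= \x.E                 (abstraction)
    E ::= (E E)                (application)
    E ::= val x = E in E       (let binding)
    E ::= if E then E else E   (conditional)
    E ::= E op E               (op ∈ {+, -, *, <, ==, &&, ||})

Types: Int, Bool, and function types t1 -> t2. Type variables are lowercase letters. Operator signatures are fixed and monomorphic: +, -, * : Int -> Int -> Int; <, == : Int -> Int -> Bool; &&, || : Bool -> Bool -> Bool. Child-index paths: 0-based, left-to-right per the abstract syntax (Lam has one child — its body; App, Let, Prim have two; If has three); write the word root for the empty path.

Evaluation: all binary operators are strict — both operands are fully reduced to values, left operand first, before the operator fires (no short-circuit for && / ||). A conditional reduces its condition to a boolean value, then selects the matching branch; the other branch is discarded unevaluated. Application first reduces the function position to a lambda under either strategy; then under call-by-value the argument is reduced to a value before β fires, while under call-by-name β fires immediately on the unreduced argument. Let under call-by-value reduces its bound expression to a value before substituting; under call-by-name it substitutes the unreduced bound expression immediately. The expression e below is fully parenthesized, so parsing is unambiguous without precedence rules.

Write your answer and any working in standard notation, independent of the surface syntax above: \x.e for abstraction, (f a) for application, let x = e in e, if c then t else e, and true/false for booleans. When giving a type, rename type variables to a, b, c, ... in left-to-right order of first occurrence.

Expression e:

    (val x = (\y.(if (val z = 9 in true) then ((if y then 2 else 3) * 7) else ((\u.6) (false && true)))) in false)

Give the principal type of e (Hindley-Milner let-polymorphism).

Working:
let z : Int
  unify Bool ~ Bool
y : a
  unify a ~ Bool
  unify Int ~ Int
  unify Int ~ Int
  unify Int ~ Int
\u._ : b -> Int
  unify Bool ~ Bool
  unify Bool ~ Bool
  unify b -> Int ~ Bool -> c
  unify b ~ Bool
  unify Int ~ c
_ _ : Int
  unify Int ~ Int
\y._ : Bool -> Int
let x : Bool -> Int

Answer: Bool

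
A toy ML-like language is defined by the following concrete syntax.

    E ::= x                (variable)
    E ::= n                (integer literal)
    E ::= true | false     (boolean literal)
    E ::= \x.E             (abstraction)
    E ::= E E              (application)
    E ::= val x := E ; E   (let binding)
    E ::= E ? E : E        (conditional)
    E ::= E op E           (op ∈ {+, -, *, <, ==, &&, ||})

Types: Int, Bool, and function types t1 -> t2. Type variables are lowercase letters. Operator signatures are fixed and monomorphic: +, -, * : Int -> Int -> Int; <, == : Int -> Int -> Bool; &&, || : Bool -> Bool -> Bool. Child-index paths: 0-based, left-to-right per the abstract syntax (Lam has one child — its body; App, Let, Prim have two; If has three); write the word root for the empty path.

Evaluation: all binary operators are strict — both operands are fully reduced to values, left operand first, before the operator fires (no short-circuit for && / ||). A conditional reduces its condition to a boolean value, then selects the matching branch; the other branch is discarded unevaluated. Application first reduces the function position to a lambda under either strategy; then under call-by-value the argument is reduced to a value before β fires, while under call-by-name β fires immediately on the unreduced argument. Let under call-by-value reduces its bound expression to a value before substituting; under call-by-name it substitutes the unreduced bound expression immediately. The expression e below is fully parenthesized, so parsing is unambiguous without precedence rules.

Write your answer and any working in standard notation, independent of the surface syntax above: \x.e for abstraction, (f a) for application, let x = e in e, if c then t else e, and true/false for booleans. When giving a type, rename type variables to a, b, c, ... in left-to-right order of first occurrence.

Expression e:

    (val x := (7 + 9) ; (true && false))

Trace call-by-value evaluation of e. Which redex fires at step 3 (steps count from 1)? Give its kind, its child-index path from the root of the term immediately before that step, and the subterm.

Answer: delta at root : (true && false)

Working:
step 0: (let x = (7 + 9) in (true && false))
step 1: [delta@0] (let x = 16 in (true && false))
step 2: [let@root] (true && false)
step 3: [delta@root] false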